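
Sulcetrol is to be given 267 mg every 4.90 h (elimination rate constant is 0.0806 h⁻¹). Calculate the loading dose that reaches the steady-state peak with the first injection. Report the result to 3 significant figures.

818 mg

Accumulation ratio R = 1 / (1 − e^(−kτ)) = 1 / (1 − e^(−0.08060×4.90)) = 1 / (1 − 0.6737) = 3.065
Loading dose = maintenance dose × R = 267 × 3.065 ≈ 818 mg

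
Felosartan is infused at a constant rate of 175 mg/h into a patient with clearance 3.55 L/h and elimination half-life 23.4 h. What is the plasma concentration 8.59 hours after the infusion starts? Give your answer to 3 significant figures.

11.1 mg/L

Css = rate / CL = 175 / 3.55 = 49.30 mg/L
k = ln 2 / 23.4 = 0.02962 h⁻¹
C(t) = Css (1 − e^(−kt)) = 49.30 × (1 − e^(−0.2545)) = 49.30 × 0.2247 ≈ 11.1 mg/L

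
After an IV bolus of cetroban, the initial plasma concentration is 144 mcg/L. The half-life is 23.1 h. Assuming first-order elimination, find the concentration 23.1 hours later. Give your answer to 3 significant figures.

k = ln 2 / 23.1 = 0.03001 h⁻¹
C(t) = C₀ e^(−kt) = 144 × e^(−0.03001 × 23.1) = 144 × e^(−0.6931) = 144 × 0.5000 ≈ 72.0 mcg/L

72.0 mcg/L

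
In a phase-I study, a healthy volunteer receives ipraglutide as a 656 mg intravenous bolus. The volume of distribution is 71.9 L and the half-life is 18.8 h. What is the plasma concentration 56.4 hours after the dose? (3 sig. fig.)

1.14 µg/mL

C₀ = dose / V = 656 / 71.9 = 9.124 µg/mL
k = ln 2 / 18.8 = 0.03687 h⁻¹
C(t) = C₀ e^(−kt) = 9.124 × e^(−0.03687 × 56.4) = 9.124 × e^(−2.079) = 9.124 × 0.1250 ≈ 1.14 µg/mL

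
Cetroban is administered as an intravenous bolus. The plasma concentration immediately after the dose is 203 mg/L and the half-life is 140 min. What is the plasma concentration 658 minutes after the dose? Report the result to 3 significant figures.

k = ln 2 / 140 = 0.004951 min⁻¹
C(t) = C₀ e^(−kt) = 203 × e^(−0.004951 × 658) = 203 × e^(−3.258) = 203 × 0.03847 ≈ 7.81 mg/L

7.81 mg/L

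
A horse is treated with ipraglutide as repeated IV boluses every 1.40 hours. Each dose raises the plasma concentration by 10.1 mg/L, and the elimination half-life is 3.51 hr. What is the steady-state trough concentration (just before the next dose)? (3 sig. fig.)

k = ln 2 / 3.51 = 0.1975 hr⁻¹
Fraction remaining after one interval: e^(−kτ) = e^(−0.1975 × 1.40) = 0.7585
R = 1 / (1 − 0.7585) = 4.140
Css,max = 10.1 × 4.140 = 41.81 mg/L
Css,min = Css,max × e^(−kτ) = 41.81 × 0.7585 ≈ 31.7 mg/L

31.7 mg/L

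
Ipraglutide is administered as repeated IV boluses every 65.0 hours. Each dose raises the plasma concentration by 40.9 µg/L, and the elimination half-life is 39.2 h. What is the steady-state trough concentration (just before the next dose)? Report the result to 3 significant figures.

19.0 µg/L

k = ln 2 / 39.2 = 0.01768 h⁻¹
Fraction remaining after one interval: e^(−kτ) = e^(−0.01768 × 65.0) = 0.3168
R = 1 / (1 − 0.3168) = 1.464
Css,max = 40.9 × 1.464 = 59.87 µg/L
Css,min = Css,max × e^(−kτ) = 59.87 × 0.3168 ≈ 19.0 µg/L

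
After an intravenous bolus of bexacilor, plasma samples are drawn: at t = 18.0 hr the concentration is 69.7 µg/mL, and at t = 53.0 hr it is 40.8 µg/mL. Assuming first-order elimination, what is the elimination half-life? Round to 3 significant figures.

45.3 hours

k = ln(C₁/C₂) / (t₂ − t₁) = ln(69.7/40.8) / (53.0 − 18.0)
  = 0.5355 / 35.00 = 0.01530 hr⁻¹
t½ = ln 2 / k = ln 2 / 0.01530 ≈ 45.3 hours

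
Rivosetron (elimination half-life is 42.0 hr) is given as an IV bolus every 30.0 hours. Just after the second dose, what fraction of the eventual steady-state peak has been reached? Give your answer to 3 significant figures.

k = ln 2 / 42.0 = 0.01650 hr⁻¹
f_n = 1 − e^(−nkτ) = 1 − e^(−2 × 0.01650 × 30.0) = 1 − e^(−0.9902) = 1 − 0.3715 ≈ 0.629

0.629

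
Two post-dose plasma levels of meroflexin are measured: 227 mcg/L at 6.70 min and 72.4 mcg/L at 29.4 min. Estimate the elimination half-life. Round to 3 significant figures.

k = ln(C₁/C₂) / (t₂ − t₁) = ln(227/72.4) / (29.4 − 6.70)
  = 1.143 / 22.70 = 0.05034 min⁻¹
t½ = ln 2 / k = ln 2 / 0.05034 ≈ 13.8 minutes

13.8 minutes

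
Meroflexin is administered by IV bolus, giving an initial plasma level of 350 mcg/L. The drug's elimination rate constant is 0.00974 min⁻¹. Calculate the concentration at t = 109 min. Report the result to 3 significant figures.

C(t) = C₀ e^(−kt) = 350 × e^(−0.009740 × 109) = 350 × e^(−1.062) = 350 × 0.3459 ≈ 121 mcg/L

121 mcg/L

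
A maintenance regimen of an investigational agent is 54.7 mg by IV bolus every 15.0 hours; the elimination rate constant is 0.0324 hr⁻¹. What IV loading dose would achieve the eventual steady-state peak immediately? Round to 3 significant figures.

142 mg

Accumulation ratio R = 1 / (1 − e^(−kτ)) = 1 / (1 − e^(−0.03240×15.0)) = 1 / (1 − 0.6151) = 2.598
Loading dose = maintenance dose × R = 54.7 × 2.598 ≈ 142 mg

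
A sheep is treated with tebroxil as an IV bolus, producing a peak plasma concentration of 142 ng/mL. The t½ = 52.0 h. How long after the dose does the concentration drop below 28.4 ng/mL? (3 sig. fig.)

k = ln 2 / 52.0 = 0.01333 h⁻¹
C(t) = C₀ e^(−kt)  ⇒  t = ln(C₀/C) / k
t = ln(142/28.4) / 0.01333 = 1.609 / 0.01333 ≈ 121 hours

121 hours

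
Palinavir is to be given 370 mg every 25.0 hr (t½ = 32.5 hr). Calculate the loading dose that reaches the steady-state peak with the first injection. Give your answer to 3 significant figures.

895 mg

k = ln 2 / 32.5 = 0.02133 hr⁻¹
Accumulation ratio R = 1 / (1 − e^(−kτ)) = 1 / (1 − e^(−0.02133×25.0)) = 1 / (1 − 0.5867) = 2.420
Loading dose = maintenance dose × R = 370 × 2.420 ≈ 895 mg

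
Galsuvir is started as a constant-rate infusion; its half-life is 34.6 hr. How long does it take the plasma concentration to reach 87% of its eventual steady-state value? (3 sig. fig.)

102 hours

k = ln 2 / 34.6 = 0.02003 hr⁻¹
f = 1 − e^(−kt)  ⇒  t = −ln(1 − f) / k
t = −ln(1 − 0.87) / 0.02003 = 2.040 / 0.02003 ≈ 102 hours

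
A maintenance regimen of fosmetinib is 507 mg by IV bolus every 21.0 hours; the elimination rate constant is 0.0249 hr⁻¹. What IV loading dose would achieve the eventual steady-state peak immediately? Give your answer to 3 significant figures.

1250 mg

Accumulation ratio R = 1 / (1 − e^(−kτ)) = 1 / (1 − e^(−0.02490×21.0)) = 1 / (1 − 0.5928) = 2.456
Loading dose = maintenance dose × R = 507 × 2.456 ≈ 1250 mg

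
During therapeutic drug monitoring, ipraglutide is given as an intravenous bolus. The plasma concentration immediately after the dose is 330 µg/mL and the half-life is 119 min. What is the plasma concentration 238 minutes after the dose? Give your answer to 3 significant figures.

k = ln 2 / 119 = 0.005825 min⁻¹
C(t) = C₀ e^(−kt) = 330 × e^(−0.005825 × 238) = 330 × e^(−1.386) = 330 × 0.2500 ≈ 82.5 µg/mL

82.5 µg/mL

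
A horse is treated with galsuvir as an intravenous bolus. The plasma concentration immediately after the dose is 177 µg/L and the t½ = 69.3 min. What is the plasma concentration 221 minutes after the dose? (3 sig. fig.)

19.4 µg/L

k = ln 2 / 69.3 = 0.01000 min⁻¹
221 min is 3.189 half-lives, so C = 177 × (1/2)^3.189 = 177 × 0.1096 ≈ 19.4 µg/L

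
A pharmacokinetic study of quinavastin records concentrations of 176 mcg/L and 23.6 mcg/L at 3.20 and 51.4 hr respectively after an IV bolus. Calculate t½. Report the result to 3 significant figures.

k = ln(C₁/C₂) / (t₂ − t₁) = ln(176/23.6) / (51.4 − 3.20)
  = 2.009 / 48.20 = 0.04169 hr⁻¹
t½ = ln 2 / k = ln 2 / 0.04169 ≈ 16.6 hours

16.6 hours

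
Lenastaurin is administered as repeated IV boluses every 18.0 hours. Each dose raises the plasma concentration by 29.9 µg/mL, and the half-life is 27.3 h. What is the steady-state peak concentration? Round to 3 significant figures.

k = ln 2 / 27.3 = 0.02539 h⁻¹
Fraction remaining after one interval: e^(−kτ) = e^(−0.02539 × 18.0) = 0.6332
R = 1 / (1 − 0.6332) = 2.726
Css,max = 29.9 × 2.726 ≈ 81.5 µg/mL

81.5 µg/mL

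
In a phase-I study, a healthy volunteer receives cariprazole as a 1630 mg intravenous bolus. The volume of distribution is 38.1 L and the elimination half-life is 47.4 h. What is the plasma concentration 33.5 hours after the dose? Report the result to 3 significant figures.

C₀ = dose / V = 1630 / 38.1 = 42.78 µg/mL
k = ln 2 / 47.4 = 0.01462 h⁻¹
C(t) = C₀ e^(−kt) = 42.78 × e^(−0.01462 × 33.5) = 42.78 × e^(−0.4899) = 42.78 × 0.6127 ≈ 26.2 µg/mL

26.2 µg/mL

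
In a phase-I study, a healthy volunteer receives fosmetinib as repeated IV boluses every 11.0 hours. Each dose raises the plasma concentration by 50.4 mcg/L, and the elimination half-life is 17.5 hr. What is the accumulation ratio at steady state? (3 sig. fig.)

2.83

k = ln 2 / 17.5 = 0.03961 hr⁻¹
Fraction remaining after one interval: e^(−kτ) = e^(−0.03961 × 11.0) = 0.6468
R = 1 / (1 − 0.6468) = 1 / 0.3532 ≈ 2.83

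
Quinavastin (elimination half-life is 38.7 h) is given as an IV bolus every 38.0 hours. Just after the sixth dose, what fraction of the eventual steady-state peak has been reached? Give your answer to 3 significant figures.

k = ln 2 / 38.7 = 0.01791 h⁻¹
f_n = 1 − e^(−nkτ) = 1 − e^(−6 × 0.01791 × 38.0) = 1 − e^(−4.084) = 1 − 0.01685 ≈ 0.983

0.983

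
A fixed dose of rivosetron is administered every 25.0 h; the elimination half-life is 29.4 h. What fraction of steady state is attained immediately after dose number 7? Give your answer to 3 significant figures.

k = ln 2 / 29.4 = 0.02358 h⁻¹
f_n = 1 − e^(−nkτ) = 1 − e^(−7 × 0.02358 × 25.0) = 1 − e^(−4.126) = 1 − 0.01615 ≈ 0.984

0.984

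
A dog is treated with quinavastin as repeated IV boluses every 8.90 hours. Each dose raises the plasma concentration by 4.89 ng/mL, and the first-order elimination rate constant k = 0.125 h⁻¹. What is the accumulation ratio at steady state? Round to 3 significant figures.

1.49

Fraction remaining after one interval: e^(−kτ) = e^(−0.1250 × 8.90) = 0.3287
R = 1 / (1 − 0.3287) = 1 / 0.6713 ≈ 1.49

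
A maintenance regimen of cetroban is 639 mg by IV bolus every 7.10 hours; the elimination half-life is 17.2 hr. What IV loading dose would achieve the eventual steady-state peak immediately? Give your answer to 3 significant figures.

2570 mg

k = ln 2 / 17.2 = 0.04030 hr⁻¹
Accumulation ratio R = 1 / (1 − e^(−kτ)) = 1 / (1 − e^(−0.04030×7.10)) = 1 / (1 − 0.7512) = 4.019
Loading dose = maintenance dose × R = 639 × 4.019 ≈ 2570 mg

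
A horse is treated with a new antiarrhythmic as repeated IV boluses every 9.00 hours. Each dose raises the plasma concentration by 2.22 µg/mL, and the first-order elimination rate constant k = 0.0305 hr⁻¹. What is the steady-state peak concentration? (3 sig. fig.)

9.25 µg/mL

Fraction remaining after one interval: e^(−kτ) = e^(−0.03050 × 9.00) = 0.7600
R = 1 / (1 − 0.7600) = 4.166
Css,max = 2.22 × 4.166 ≈ 9.25 µg/mL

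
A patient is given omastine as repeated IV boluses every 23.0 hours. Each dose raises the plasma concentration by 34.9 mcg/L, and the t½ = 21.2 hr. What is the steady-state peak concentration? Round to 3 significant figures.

66.0 mcg/L

k = ln 2 / 21.2 = 0.03270 hr⁻¹
Fraction remaining after one interval: e^(−kτ) = e^(−0.03270 × 23.0) = 0.4714
R = 1 / (1 − 0.4714) = 1.892
Css,max = 34.9 × 1.892 ≈ 66.0 mcg/L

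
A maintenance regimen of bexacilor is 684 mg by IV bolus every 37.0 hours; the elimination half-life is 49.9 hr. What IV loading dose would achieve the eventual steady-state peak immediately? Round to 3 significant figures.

k = ln 2 / 49.9 = 0.01389 hr⁻¹
Accumulation ratio R = 1 / (1 − e^(−kτ)) = 1 / (1 − e^(−0.01389×37.0)) = 1 / (1 − 0.5981) = 2.488
Loading dose = maintenance dose × R = 684 × 2.488 ≈ 1700 mg

1700 mg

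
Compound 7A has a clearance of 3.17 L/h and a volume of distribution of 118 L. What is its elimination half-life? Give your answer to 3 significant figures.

25.8 hours

k = CL / V = 3.17 / 118 = 0.02686 h⁻¹
t½ = ln 2 / k = ln 2 / 0.02686 ≈ 25.8 hours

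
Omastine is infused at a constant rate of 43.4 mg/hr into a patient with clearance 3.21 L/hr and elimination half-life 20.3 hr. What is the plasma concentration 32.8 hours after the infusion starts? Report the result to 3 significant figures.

Css = rate / CL = 43.4 / 3.21 = 13.52 µg/mL
k = ln 2 / 20.3 = 0.03415 hr⁻¹
C(t) = Css (1 − e^(−kt)) = 13.52 × (1 − e^(−1.120)) = 13.52 × 0.6737 ≈ 9.11 µg/mL

9.11 µg/mL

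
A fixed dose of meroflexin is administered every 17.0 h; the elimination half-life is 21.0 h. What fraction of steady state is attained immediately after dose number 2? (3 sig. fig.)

k = ln 2 / 21.0 = 0.03301 h⁻¹
f_n = 1 − e^(−nkτ) = 1 − e^(−2 × 0.03301 × 17.0) = 1 − e^(−1.122) = 1 − 0.3256 ≈ 0.674

0.674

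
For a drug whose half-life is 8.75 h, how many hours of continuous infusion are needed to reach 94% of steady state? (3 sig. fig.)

35.5 hours

k = ln 2 / 8.75 = 0.07922 h⁻¹
f = 1 − e^(−kt)  ⇒  t = −ln(1 − f) / k
t = −ln(1 − 0.94) / 0.07922 = 2.813 / 0.07922 ≈ 35.5 hours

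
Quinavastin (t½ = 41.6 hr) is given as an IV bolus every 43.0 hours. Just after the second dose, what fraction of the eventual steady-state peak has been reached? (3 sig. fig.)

0.761

k = ln 2 / 41.6 = 0.01666 hr⁻¹
f_n = 1 − e^(−nkτ) = 1 − e^(−2 × 0.01666 × 43.0) = 1 − e^(−1.433) = 1 − 0.2386 ≈ 0.761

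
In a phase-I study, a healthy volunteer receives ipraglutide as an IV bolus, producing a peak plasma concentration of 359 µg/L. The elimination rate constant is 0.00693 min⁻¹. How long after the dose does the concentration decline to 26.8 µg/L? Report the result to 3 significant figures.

374 minutes

C(t) = C₀ e^(−kt)  ⇒  t = ln(C₀/C) / k
t = ln(359/26.8) / 0.006930 = 2.595 / 0.006930 ≈ 374 minutes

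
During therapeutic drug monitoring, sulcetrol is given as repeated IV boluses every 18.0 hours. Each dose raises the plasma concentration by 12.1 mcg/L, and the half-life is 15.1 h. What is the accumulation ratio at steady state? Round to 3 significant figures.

k = ln 2 / 15.1 = 0.04590 h⁻¹
Fraction remaining after one interval: e^(−kτ) = e^(−0.04590 × 18.0) = 0.4377
R = 1 / (1 − 0.4377) = 1 / 0.5623 ≈ 1.78

1.78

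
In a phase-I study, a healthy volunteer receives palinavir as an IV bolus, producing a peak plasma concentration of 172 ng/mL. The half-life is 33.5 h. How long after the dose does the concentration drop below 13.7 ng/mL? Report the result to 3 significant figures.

122 hours

k = ln 2 / 33.5 = 0.02069 h⁻¹
C(t) = C₀ e^(−kt)  ⇒  t = ln(C₀/C) / k
t = ln(172/13.7) / 0.02069 = 2.530 / 0.02069 ≈ 122 hours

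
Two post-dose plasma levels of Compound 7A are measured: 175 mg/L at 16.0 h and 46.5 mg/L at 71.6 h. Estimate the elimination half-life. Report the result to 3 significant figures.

k = ln(C₁/C₂) / (t₂ − t₁) = ln(175/46.5) / (71.6 − 16.0)
  = 1.325 / 55.60 = 0.02384 h⁻¹
t½ = ln 2 / k = ln 2 / 0.02384 ≈ 29.1 hours

29.1 hours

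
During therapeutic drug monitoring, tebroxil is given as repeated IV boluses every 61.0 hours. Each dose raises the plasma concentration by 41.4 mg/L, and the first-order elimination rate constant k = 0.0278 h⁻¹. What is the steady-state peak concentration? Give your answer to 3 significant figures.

Fraction remaining after one interval: e^(−kτ) = e^(−0.02780 × 61.0) = 0.1835
R = 1 / (1 − 0.1835) = 1.225
Css,max = 41.4 × 1.225 ≈ 50.7 mg/L

50.7 mg/L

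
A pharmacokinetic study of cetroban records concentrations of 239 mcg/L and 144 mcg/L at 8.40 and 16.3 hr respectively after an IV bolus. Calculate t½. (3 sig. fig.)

10.8 hours

k = ln(C₁/C₂) / (t₂ − t₁) = ln(239/144) / (16.3 − 8.40)
  = 0.5067 / 7.900 = 0.06413 hr⁻¹
t½ = ln 2 / k = ln 2 / 0.06413 ≈ 10.8 hours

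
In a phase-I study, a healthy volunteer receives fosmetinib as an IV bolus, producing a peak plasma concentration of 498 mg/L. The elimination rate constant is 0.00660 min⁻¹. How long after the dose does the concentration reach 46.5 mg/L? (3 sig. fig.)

359 minutes

C(t) = C₀ e^(−kt)  ⇒  t = ln(C₀/C) / k
t = ln(498/46.5) / 0.006600 = 2.371 / 0.006600 ≈ 359 minutes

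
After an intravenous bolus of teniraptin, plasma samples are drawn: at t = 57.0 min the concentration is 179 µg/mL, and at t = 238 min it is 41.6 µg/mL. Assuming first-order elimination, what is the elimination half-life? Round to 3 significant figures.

k = ln(C₁/C₂) / (t₂ − t₁) = ln(179/41.6) / (238 − 57.0)
  = 1.459 / 181.0 = 0.008062 min⁻¹
t½ = ln 2 / k = ln 2 / 0.008062 ≈ 86.0 minutes

86.0 minutes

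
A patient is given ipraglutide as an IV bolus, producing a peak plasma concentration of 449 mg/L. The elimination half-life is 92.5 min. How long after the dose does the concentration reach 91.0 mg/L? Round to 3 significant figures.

213 minutes

k = ln 2 / 92.5 = 0.007493 min⁻¹
C(t) = C₀ e^(−kt)  ⇒  t = ln(C₀/C) / k
t = ln(449/91.0) / 0.007493 = 1.596 / 0.007493 ≈ 213 minutes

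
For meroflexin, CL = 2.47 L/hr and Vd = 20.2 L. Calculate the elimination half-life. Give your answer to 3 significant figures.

5.67 hours

k = CL / V = 2.47 / 20.2 = 0.1223 hr⁻¹
t½ = ln 2 / k = ln 2 / 0.1223 ≈ 5.67 hours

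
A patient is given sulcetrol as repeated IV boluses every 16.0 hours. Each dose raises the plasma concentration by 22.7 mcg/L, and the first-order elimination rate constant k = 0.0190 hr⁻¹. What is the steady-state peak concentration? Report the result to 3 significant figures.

Fraction remaining after one interval: e^(−kτ) = e^(−0.01900 × 16.0) = 0.7379
R = 1 / (1 − 0.7379) = 3.815
Css,max = 22.7 × 3.815 ≈ 86.6 mcg/L

86.6 mcg/L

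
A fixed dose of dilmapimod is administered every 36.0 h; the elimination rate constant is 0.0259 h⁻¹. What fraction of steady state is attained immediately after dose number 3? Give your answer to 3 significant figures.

0.939

f_n = 1 − e^(−nkτ) = 1 − e^(−3 × 0.02590 × 36.0) = 1 − e^(−2.797) = 1 − 0.06098 ≈ 0.939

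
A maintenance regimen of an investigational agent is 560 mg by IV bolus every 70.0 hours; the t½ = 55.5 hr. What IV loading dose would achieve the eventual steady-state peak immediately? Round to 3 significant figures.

k = ln 2 / 55.5 = 0.01249 hr⁻¹
Accumulation ratio R = 1 / (1 − e^(−kτ)) = 1 / (1 − e^(−0.01249×70.0)) = 1 / (1 − 0.4172) = 1.716
Loading dose = maintenance dose × R = 560 × 1.716 ≈ 961 mg

961 mg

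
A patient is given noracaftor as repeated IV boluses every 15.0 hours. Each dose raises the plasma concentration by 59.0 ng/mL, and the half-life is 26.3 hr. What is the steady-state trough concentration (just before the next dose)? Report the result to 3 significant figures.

122 ng/mL

k = ln 2 / 26.3 = 0.02636 hr⁻¹
Fraction remaining after one interval: e^(−kτ) = e^(−0.02636 × 15.0) = 0.6735
R = 1 / (1 − 0.6735) = 3.062
Css,max = 59.0 × 3.062 = 180.7 ng/mL
Css,min = Css,max × e^(−kτ) = 180.7 × 0.6735 ≈ 122 ng/mL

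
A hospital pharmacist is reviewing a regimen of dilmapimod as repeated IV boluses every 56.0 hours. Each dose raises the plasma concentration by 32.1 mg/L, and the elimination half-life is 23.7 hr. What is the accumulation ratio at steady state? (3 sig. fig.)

k = ln 2 / 23.7 = 0.02925 hr⁻¹
Fraction remaining after one interval: e^(−kτ) = e^(−0.02925 × 56.0) = 0.1944
R = 1 / (1 − 0.1944) = 1 / 0.8056 ≈ 1.24

1.24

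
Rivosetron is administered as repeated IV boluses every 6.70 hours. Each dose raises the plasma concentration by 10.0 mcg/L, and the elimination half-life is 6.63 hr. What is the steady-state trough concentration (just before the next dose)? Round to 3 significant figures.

k = ln 2 / 6.63 = 0.1045 hr⁻¹
Fraction remaining after one interval: e^(−kτ) = e^(−0.1045 × 6.70) = 0.4964
R = 1 / (1 − 0.4964) = 1.986
Css,max = 10.0 × 1.986 = 19.86 mcg/L
Css,min = Css,max × e^(−kτ) = 19.86 × 0.4964 ≈ 9.86 mcg/L

9.86 mcg/L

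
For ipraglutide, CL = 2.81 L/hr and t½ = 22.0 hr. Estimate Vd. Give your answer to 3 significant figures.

k = ln 2 / t½ = ln 2 / 22.0 = 0.03151 hr⁻¹
V = CL / k = 2.81 / 0.03151 ≈ 89.2 L

89.2 L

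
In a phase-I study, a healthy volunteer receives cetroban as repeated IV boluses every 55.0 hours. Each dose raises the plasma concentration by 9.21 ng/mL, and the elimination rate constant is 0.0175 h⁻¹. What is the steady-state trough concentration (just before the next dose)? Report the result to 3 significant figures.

Fraction remaining after one interval: e^(−kτ) = e^(−0.01750 × 55.0) = 0.3819
R = 1 / (1 − 0.3819) = 1.618
Css,max = 9.21 × 1.618 = 14.90 ng/mL
Css,min = Css,max × e^(−kτ) = 14.90 × 0.3819 ≈ 5.69 ng/mL

5.69 ng/mL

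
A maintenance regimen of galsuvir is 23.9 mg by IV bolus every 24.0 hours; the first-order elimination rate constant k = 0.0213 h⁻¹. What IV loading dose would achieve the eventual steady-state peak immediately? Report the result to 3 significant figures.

59.7 mg

Accumulation ratio R = 1 / (1 − e^(−kτ)) = 1 / (1 − e^(−0.02130×24.0)) = 1 / (1 − 0.5998) = 2.499
Loading dose = maintenance dose × R = 23.9 × 2.499 ≈ 59.7 mg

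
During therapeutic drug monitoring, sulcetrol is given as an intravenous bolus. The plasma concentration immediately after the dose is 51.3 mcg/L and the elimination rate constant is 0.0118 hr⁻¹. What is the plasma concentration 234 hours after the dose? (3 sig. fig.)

3.24 mcg/L

C(t) = C₀ e^(−kt) = 51.3 × e^(−0.01180 × 234) = 51.3 × e^(−2.761) = 51.3 × 0.06322 ≈ 3.24 mcg/L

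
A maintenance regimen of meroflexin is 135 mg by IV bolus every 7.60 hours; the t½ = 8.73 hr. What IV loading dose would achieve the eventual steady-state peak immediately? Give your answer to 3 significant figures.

k = ln 2 / 8.73 = 0.07940 hr⁻¹
Accumulation ratio R = 1 / (1 − e^(−kτ)) = 1 / (1 − e^(−0.07940×7.60)) = 1 / (1 − 0.5469) = 2.207
Loading dose = maintenance dose × R = 135 × 2.207 ≈ 298 mg

298 mg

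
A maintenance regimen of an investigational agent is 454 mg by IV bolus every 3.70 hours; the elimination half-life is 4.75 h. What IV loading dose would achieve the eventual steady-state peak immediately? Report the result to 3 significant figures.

k = ln 2 / 4.75 = 0.1459 h⁻¹
Accumulation ratio R = 1 / (1 − e^(−kτ)) = 1 / (1 − e^(−0.1459×3.70)) = 1 / (1 − 0.5828) = 2.397
Loading dose = maintenance dose × R = 454 × 2.397 ≈ 1090 mg

1090 mg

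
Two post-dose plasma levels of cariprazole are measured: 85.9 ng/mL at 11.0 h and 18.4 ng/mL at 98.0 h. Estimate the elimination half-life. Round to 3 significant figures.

39.1 hours

k = ln(C₁/C₂) / (t₂ − t₁) = ln(85.9/18.4) / (98.0 − 11.0)
  = 1.541 / 87.00 = 0.01771 h⁻¹
t½ = ln 2 / k = ln 2 / 0.01771 ≈ 39.1 hours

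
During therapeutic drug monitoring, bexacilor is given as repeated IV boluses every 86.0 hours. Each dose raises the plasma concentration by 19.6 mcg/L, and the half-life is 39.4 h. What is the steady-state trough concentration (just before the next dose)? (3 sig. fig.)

k = ln 2 / 39.4 = 0.01759 h⁻¹
Fraction remaining after one interval: e^(−kτ) = e^(−0.01759 × 86.0) = 0.2203
R = 1 / (1 − 0.2203) = 1.282
Css,max = 19.6 × 1.282 = 25.14 mcg/L
Css,min = Css,max × e^(−kτ) = 25.14 × 0.2203 ≈ 5.54 mcg/L

5.54 mcg/L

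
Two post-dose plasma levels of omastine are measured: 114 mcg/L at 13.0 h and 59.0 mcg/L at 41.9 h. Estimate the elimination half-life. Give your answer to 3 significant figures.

30.4 hours

k = ln(C₁/C₂) / (t₂ − t₁) = ln(114/59.0) / (41.9 − 13.0)
  = 0.6587 / 28.90 = 0.02279 h⁻¹
t½ = ln 2 / k = ln 2 / 0.02279 ≈ 30.4 hours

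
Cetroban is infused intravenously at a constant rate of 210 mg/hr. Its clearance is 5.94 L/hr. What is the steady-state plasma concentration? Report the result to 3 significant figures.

Css = infusion rate / CL = 210 / 5.94 ≈ 35.4 µg/mL

35.4 µg/mL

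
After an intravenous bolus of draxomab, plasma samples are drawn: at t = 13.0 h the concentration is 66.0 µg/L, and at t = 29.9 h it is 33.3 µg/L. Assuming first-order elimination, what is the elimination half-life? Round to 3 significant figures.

k = ln(C₁/C₂) / (t₂ − t₁) = ln(66.0/33.3) / (29.9 − 13.0)
  = 0.6841 / 16.90 = 0.04048 h⁻¹
t½ = ln 2 / k = ln 2 / 0.04048 ≈ 17.1 hours

17.1 hours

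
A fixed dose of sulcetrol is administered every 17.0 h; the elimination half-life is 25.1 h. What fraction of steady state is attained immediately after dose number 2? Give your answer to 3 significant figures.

k = ln 2 / 25.1 = 0.02762 h⁻¹
f_n = 1 − e^(−nkτ) = 1 − e^(−2 × 0.02762 × 17.0) = 1 − e^(−0.9389) = 1 − 0.3910 ≈ 0.609

0.609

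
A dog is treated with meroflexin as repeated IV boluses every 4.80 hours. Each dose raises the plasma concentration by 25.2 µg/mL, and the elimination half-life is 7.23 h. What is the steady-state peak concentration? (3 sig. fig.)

k = ln 2 / 7.23 = 0.09587 h⁻¹
Fraction remaining after one interval: e^(−kτ) = e^(−0.09587 × 4.80) = 0.6312
R = 1 / (1 − 0.6312) = 2.711
Css,max = 25.2 × 2.711 ≈ 68.3 µg/mL

68.3 µg/mL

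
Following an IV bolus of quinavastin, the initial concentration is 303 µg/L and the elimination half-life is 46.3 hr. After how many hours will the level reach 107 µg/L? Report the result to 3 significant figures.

k = ln 2 / 46.3 = 0.01497 hr⁻¹
C(t) = C₀ e^(−kt)  ⇒  t = ln(C₀/C) / k
t = ln(303/107) / 0.01497 = 1.041 / 0.01497 ≈ 69.5 hours

69.5 hours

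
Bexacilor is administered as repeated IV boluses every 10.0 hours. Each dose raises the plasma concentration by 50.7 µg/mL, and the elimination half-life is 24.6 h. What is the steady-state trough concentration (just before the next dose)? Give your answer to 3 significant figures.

156 µg/mL

k = ln 2 / 24.6 = 0.02818 h⁻¹
Fraction remaining after one interval: e^(−kτ) = e^(−0.02818 × 10.0) = 0.7544
R = 1 / (1 − 0.7544) = 4.072
Css,max = 50.7 × 4.072 = 206.5 µg/mL
Css,min = Css,max × e^(−kτ) = 206.5 × 0.7544 ≈ 156 µg/mL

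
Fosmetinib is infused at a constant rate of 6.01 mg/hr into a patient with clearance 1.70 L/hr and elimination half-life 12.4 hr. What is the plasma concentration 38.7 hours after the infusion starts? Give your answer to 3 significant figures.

3.13 µg/mL

Css = rate / CL = 6.01 / 1.70 = 3.535 µg/mL
k = ln 2 / 12.4 = 0.05590 hr⁻¹
C(t) = Css (1 − e^(−kt)) = 3.535 × (1 − e^(−2.163)) = 3.535 × 0.8851 ≈ 3.13 µg/mL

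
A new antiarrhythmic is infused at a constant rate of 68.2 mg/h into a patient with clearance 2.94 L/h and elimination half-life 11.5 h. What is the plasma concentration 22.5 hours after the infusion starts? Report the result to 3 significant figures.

17.2 µg/mL

Css = rate / CL = 68.2 / 2.94 = 23.20 µg/mL
k = ln 2 / 11.5 = 0.06027 h⁻¹
C(t) = Css (1 − e^(−kt)) = 23.20 × (1 − e^(−1.356)) = 23.20 × 0.7424 ≈ 17.2 µg/mL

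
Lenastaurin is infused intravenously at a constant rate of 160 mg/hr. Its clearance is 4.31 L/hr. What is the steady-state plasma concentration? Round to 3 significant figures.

Css = infusion rate / CL = 160 / 4.31 ≈ 37.1 mg/L

37.1 mg/L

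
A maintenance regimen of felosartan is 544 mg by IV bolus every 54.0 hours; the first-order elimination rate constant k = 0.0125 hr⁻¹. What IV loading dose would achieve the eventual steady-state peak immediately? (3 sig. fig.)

Accumulation ratio R = 1 / (1 − e^(−kτ)) = 1 / (1 − e^(−0.01250×54.0)) = 1 / (1 − 0.5092) = 2.037
Loading dose = maintenance dose × R = 544 × 2.037 ≈ 1110 mg

1110 mg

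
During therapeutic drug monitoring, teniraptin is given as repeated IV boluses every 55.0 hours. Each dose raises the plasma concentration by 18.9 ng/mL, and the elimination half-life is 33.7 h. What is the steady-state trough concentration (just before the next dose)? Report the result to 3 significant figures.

k = ln 2 / 33.7 = 0.02057 h⁻¹
Fraction remaining after one interval: e^(−kτ) = e^(−0.02057 × 55.0) = 0.3226
R = 1 / (1 − 0.3226) = 1.476
Css,max = 18.9 × 1.476 = 27.90 ng/mL
Css,min = Css,max × e^(−kτ) = 27.90 × 0.3226 ≈ 9.00 ng/mL

9.00 ng/mL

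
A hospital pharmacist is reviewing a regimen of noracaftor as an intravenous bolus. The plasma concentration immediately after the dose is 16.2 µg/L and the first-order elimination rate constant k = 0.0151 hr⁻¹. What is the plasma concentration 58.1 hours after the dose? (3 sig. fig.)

6.74 µg/L

C(t) = C₀ e^(−kt) = 16.2 × e^(−0.01510 × 58.1) = 16.2 × e^(−0.8773) = 16.2 × 0.4159 ≈ 6.74 µg/L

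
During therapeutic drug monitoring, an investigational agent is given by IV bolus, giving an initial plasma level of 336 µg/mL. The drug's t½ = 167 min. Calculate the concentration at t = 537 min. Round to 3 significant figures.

k = ln 2 / 167 = 0.004151 min⁻¹
537 min is 3.216 half-lives, so C = 336 × (1/2)^3.216 = 336 × 0.1077 ≈ 36.2 µg/mL

36.2 µg/mL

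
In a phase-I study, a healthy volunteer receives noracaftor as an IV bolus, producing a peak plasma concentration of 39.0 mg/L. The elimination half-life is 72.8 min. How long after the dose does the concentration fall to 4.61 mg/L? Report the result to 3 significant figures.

224 minutes

k = ln 2 / 72.8 = 0.009521 min⁻¹
C(t) = C₀ e^(−kt)  ⇒  t = ln(C₀/C) / k
t = ln(39.0/4.61) / 0.009521 = 2.135 / 0.009521 ≈ 224 minutes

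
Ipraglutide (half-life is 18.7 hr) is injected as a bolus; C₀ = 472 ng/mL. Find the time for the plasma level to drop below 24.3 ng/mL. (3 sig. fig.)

80.0 hours

k = ln 2 / 18.7 = 0.03707 hr⁻¹
C(t) = C₀ e^(−kt)  ⇒  t = ln(C₀/C) / k
t = ln(472/24.3) / 0.03707 = 2.967 / 0.03707 ≈ 80.0 hours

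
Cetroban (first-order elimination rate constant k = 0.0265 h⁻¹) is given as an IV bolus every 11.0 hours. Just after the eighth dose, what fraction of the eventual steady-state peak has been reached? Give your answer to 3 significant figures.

0.903

f_n = 1 − e^(−nkτ) = 1 − e^(−8 × 0.02650 × 11.0) = 1 − e^(−2.332) = 1 − 0.09710 ≈ 0.903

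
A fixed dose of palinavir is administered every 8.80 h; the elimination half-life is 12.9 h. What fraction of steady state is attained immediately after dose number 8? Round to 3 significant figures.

k = ln 2 / 12.9 = 0.05373 h⁻¹
f_n = 1 − e^(−nkτ) = 1 − e^(−8 × 0.05373 × 8.80) = 1 − e^(−3.783) = 1 − 0.02276 ≈ 0.977

0.977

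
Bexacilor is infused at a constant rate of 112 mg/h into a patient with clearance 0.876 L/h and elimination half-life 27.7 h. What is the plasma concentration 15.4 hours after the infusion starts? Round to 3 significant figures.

Css = rate / CL = 112 / 0.876 = 127.9 mg/L
k = ln 2 / 27.7 = 0.02502 h⁻¹
C(t) = Css (1 − e^(−kt)) = 127.9 × (1 − e^(−0.3854)) = 127.9 × 0.3198 ≈ 40.9 mg/L

40.9 mg/L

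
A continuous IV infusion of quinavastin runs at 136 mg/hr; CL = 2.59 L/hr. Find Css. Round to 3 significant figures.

52.5 mg/L

Css = infusion rate / CL = 136 / 2.59 ≈ 52.5 mg/L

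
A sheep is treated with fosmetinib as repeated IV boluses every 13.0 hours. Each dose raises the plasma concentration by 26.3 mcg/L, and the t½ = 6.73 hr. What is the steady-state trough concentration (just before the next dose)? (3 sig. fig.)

9.34 mcg/L

k = ln 2 / 6.73 = 0.1030 hr⁻¹
Fraction remaining after one interval: e^(−kτ) = e^(−0.1030 × 13.0) = 0.2621
R = 1 / (1 − 0.2621) = 1.355
Css,max = 26.3 × 1.355 = 35.64 mcg/L
Css,min = Css,max × e^(−kτ) = 35.64 × 0.2621 ≈ 9.34 mcg/L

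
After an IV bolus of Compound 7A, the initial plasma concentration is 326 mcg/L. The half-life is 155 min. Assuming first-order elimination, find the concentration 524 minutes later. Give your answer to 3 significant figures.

31.3 mcg/L

k = ln 2 / 155 = 0.004472 min⁻¹
524 min is 3.381 half-lives, so C = 326 × (1/2)^3.381 = 326 × 0.09601 ≈ 31.3 mcg/L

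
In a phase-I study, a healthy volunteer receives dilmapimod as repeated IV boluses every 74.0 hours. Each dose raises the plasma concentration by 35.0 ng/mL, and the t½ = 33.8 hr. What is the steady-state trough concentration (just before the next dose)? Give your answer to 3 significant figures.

9.83 ng/mL

k = ln 2 / 33.8 = 0.02051 hr⁻¹
Fraction remaining after one interval: e^(−kτ) = e^(−0.02051 × 74.0) = 0.2193
R = 1 / (1 − 0.2193) = 1.281
Css,max = 35.0 × 1.281 = 44.83 ng/mL
Css,min = Css,max × e^(−kτ) = 44.83 × 0.2193 ≈ 9.83 ng/mL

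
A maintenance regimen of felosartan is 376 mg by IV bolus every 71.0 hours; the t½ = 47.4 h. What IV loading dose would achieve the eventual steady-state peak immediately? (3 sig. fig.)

582 mg

k = ln 2 / 47.4 = 0.01462 h⁻¹
Accumulation ratio R = 1 / (1 − e^(−kτ)) = 1 / (1 − e^(−0.01462×71.0)) = 1 / (1 − 0.3541) = 1.548
Loading dose = maintenance dose × R = 376 × 1.548 ≈ 582 mg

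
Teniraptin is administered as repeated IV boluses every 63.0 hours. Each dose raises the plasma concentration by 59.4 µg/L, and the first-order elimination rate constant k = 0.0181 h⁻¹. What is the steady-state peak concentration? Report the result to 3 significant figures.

Fraction remaining after one interval: e^(−kτ) = e^(−0.01810 × 63.0) = 0.3197
R = 1 / (1 − 0.3197) = 1.470
Css,max = 59.4 × 1.470 ≈ 87.3 µg/L

87.3 µg/L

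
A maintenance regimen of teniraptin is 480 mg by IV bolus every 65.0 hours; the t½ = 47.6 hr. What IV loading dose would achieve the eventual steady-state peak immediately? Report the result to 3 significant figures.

784 mg

k = ln 2 / 47.6 = 0.01456 hr⁻¹
Accumulation ratio R = 1 / (1 − e^(−kτ)) = 1 / (1 − e^(−0.01456×65.0)) = 1 / (1 − 0.3881) = 1.634
Loading dose = maintenance dose × R = 480 × 1.634 ≈ 784 mg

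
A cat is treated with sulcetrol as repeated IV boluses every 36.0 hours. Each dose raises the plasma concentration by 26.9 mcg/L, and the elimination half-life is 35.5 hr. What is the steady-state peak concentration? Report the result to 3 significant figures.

53.3 mcg/L

k = ln 2 / 35.5 = 0.01953 hr⁻¹
Fraction remaining after one interval: e^(−kτ) = e^(−0.01953 × 36.0) = 0.4951
R = 1 / (1 − 0.4951) = 1.981
Css,max = 26.9 × 1.981 ≈ 53.3 mcg/L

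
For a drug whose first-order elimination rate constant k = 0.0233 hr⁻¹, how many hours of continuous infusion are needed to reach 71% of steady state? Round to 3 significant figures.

f = 1 − e^(−kt)  ⇒  t = −ln(1 − f) / k
t = −ln(1 − 0.71) / 0.02330 = 1.238 / 0.02330 ≈ 53.1 hours

53.1 hours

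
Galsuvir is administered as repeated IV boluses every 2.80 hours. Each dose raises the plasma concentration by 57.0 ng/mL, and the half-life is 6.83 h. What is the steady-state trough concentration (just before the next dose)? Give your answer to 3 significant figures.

173 ng/mL

k = ln 2 / 6.83 = 0.1015 h⁻¹
Fraction remaining after one interval: e^(−kτ) = e^(−0.1015 × 2.80) = 0.7526
R = 1 / (1 − 0.7526) = 4.043
Css,max = 57.0 × 4.043 = 230.4 ng/mL
Css,min = Css,max × e^(−kτ) = 230.4 × 0.7526 ≈ 173 ng/mL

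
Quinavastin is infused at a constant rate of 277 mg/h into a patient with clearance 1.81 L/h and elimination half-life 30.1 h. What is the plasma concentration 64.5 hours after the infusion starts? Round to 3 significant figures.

Css = rate / CL = 277 / 1.81 = 153.0 µg/mL
k = ln 2 / 30.1 = 0.02303 h⁻¹
C(t) = Css (1 − e^(−kt)) = 153.0 × (1 − e^(−1.485)) = 153.0 × 0.7736 ≈ 118 µg/mL

118 µg/mL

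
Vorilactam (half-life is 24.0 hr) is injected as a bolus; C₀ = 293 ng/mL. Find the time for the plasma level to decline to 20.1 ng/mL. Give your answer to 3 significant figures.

k = ln 2 / 24.0 = 0.02888 hr⁻¹
C(t) = C₀ e^(−kt)  ⇒  t = ln(C₀/C) / k
t = ln(293/20.1) / 0.02888 = 2.679 / 0.02888 ≈ 92.8 hours

92.8 hours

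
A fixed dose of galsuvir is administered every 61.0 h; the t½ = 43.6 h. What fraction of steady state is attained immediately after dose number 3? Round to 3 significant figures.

0.945

k = ln 2 / 43.6 = 0.01590 h⁻¹
f_n = 1 − e^(−nkτ) = 1 − e^(−3 × 0.01590 × 61.0) = 1 − e^(−2.909) = 1 − 0.05451 ≈ 0.945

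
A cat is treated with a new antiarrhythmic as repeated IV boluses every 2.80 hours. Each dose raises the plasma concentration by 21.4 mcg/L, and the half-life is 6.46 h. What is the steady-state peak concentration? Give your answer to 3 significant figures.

82.5 mcg/L

k = ln 2 / 6.46 = 0.1073 h⁻¹
Fraction remaining after one interval: e^(−kτ) = e^(−0.1073 × 2.80) = 0.7405
R = 1 / (1 − 0.7405) = 3.854
Css,max = 21.4 × 3.854 ≈ 82.5 mcg/L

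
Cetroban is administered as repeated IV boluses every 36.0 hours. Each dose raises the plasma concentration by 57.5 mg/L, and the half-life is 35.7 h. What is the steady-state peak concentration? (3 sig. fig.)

114 mg/L

k = ln 2 / 35.7 = 0.01942 h⁻¹
Fraction remaining after one interval: e^(−kτ) = e^(−0.01942 × 36.0) = 0.4971
R = 1 / (1 − 0.4971) = 1.988
Css,max = 57.5 × 1.988 ≈ 114 mg/L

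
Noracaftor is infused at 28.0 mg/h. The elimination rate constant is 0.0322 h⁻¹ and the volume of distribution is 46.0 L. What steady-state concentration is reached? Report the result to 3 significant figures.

CL = k · V = 0.0322 × 46.0 = 1.481 L/h
Css = rate / CL = 28.0 / 1.481 ≈ 18.9 mg/L

18.9 mg/L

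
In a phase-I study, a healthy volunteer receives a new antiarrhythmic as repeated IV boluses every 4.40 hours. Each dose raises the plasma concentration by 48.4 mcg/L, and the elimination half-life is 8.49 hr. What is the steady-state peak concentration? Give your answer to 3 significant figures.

k = ln 2 / 8.49 = 0.08164 hr⁻¹
Fraction remaining after one interval: e^(−kτ) = e^(−0.08164 × 4.40) = 0.6982
R = 1 / (1 − 0.6982) = 3.314
Css,max = 48.4 × 3.314 ≈ 160 mcg/L

160 mcg/L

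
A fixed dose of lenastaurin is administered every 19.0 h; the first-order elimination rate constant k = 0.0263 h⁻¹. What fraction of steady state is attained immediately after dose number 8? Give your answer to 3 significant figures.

0.982

f_n = 1 − e^(−nkτ) = 1 − e^(−8 × 0.02630 × 19.0) = 1 − e^(−3.998) = 1 − 0.01836 ≈ 0.982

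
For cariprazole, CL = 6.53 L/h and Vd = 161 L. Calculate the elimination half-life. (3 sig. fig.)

k = CL / V = 6.53 / 161 = 0.04056 h⁻¹
t½ = ln 2 / k = ln 2 / 0.04056 ≈ 17.1 hours

17.1 hours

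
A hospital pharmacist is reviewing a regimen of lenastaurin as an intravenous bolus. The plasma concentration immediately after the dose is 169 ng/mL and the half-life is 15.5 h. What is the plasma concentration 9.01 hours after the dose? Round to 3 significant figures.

k = ln 2 / 15.5 = 0.04472 h⁻¹
C(t) = C₀ e^(−kt) = 169 × e^(−0.04472 × 9.01) = 169 × e^(−0.4029) = 169 × 0.6684 ≈ 113 ng/mL

113 ng/mL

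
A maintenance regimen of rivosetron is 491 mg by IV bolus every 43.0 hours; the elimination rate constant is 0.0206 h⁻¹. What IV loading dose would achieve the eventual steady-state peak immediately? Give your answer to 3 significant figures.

836 mg

Accumulation ratio R = 1 / (1 − e^(−kτ)) = 1 / (1 − e^(−0.02060×43.0)) = 1 / (1 − 0.4124) = 1.702
Loading dose = maintenance dose × R = 491 × 1.702 ≈ 836 mg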